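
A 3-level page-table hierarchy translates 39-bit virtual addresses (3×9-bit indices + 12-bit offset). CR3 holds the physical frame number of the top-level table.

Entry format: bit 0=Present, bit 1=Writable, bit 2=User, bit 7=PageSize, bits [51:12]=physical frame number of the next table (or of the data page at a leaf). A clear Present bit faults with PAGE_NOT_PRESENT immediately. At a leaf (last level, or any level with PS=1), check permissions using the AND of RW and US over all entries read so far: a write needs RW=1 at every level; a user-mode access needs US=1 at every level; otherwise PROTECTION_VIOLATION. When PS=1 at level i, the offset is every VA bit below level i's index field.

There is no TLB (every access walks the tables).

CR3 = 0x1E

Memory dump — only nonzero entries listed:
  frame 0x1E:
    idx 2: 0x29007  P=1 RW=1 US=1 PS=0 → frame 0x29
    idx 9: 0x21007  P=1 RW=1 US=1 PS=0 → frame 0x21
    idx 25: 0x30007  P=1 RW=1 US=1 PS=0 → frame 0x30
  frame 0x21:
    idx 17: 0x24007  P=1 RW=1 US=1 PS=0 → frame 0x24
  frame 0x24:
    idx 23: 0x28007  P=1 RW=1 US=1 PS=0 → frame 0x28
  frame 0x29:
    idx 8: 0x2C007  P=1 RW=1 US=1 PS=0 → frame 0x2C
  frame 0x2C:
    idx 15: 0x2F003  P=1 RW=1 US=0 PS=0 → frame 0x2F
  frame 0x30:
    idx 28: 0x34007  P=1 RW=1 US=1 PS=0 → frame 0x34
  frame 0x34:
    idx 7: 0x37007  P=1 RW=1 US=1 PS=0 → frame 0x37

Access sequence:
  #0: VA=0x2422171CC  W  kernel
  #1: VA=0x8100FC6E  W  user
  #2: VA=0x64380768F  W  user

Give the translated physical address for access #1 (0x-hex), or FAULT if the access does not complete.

Per-access translation:
#0 VA=0x2422171CC (w,kernel):
  L0 @0x1E[9] → 0x21007  P=1,RW=1,US=1,PS=0
  L1 @0x21[17] → 0x24007  P=1,RW=1,US=1,PS=0
  L2 @0x24[23] → 0x28007  P=1,RW=1,US=1,PS=0
  ✓ 0x281CC  — 3 lookups
#1 VA=0x8100FC6E (w,user):
  L0 @0x1E[2] → 0x29007  P=1,RW=1,US=1,PS=0
  L1 @0x29[8] → 0x2C007  P=1,RW=1,US=1,PS=0
  L2 @0x2C[15] → 0x2F003  P=1,RW=1,US=0,PS=0
  ✗ PROTECTION_VIOLATION  [3 reads]
#2 VA=0x64380768F (w,user):
  L0 @0x1E[25] → 0x30007  P=1,RW=1,US=1,PS=0
  L1 @0x30[28] → 0x34007  P=1,RW=1,US=1,PS=0
  L2 @0x34[7] → 0x37007  P=1,RW=1,US=1,PS=0
  ✓ 0x3768F  — 3 lookups

Access #1 PA: FAULT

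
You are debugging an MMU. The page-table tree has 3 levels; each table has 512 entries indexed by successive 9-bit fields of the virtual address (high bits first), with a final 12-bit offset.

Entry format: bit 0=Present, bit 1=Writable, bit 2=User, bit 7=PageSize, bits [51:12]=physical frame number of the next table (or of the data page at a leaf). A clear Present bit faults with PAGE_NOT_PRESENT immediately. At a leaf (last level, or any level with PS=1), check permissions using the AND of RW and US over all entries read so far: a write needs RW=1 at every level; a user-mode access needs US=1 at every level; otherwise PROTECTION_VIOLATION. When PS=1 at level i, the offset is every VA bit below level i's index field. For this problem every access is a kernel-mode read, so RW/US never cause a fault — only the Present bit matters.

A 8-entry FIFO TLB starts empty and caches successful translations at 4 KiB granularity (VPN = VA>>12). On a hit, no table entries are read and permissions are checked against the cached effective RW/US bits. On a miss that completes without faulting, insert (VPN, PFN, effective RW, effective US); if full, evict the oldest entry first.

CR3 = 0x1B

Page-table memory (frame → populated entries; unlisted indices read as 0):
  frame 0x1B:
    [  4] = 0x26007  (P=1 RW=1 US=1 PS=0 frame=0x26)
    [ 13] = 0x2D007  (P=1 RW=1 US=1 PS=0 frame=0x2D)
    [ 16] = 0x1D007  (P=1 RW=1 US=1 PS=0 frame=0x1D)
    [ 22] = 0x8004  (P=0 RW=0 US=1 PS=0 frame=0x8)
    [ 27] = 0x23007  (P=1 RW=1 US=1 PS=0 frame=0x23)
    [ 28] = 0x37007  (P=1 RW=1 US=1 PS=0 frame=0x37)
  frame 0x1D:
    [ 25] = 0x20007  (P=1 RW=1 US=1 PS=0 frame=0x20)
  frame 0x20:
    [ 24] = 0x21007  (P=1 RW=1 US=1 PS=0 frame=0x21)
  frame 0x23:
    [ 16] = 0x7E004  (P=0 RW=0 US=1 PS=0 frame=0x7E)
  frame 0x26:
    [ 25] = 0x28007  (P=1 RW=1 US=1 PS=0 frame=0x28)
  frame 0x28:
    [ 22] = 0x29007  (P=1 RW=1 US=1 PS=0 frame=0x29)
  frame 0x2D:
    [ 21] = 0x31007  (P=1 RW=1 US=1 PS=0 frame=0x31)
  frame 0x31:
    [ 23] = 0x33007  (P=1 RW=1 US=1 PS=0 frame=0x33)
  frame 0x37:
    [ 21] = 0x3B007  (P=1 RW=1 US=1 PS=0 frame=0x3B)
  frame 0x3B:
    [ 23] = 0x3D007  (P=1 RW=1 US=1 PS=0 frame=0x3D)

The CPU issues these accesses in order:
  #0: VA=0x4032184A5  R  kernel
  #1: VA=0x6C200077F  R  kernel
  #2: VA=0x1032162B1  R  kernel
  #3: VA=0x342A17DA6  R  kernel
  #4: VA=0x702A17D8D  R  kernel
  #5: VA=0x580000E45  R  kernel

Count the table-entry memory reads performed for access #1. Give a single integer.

Trace:
#0 VA=0x4032184A5 (r,kernel):
  [0] read 0x1B idx=16: raw=0x1D007 flags P=1 W=1 U=1 S=0
  [1] read 0x1D idx=25: raw=0x20007 flags P=1 W=1 U=1 S=0
  [2] read 0x20 idx=24: raw=0x21007 flags P=1 W=1 U=1 S=0
  → PA=0x214A5  (3 entries read)
#1 VA=0x6C200077F (r,kernel):
  [0] read 0x1B idx=27: raw=0x23007 flags P=1 W=1 U=1 S=0
  [1] read 0x23 idx=16: raw=0x7E004 flags P=0 W=0 U=1 S=0
  ⇒ fault: PAGE_NOT_PRESENT  — 2 lookups
#2 VA=0x1032162B1 (r,kernel):
  [0] read 0x1B idx=4: raw=0x26007 flags P=1 W=1 U=1 S=0
  [1] read 0x26 idx=25: raw=0x28007 flags P=1 W=1 U=1 S=0
  [2] read 0x28 idx=22: raw=0x29007 flags P=1 W=1 U=1 S=0
  → PA=0x292B1  (3 entries read)
#3 VA=0x342A17DA6 (r,kernel):
  [0] read 0x1B idx=13: raw=0x2D007 flags P=1 W=1 U=1 S=0
  [1] read 0x2D idx=21: raw=0x31007 flags P=1 W=1 U=1 S=0
  [2] read 0x31 idx=23: raw=0x33007 flags P=1 W=1 U=1 S=0
  → PA=0x33DA6  (3 entries read)
#4 VA=0x702A17D8D (r,kernel):
  [0] read 0x1B idx=28: raw=0x37007 flags P=1 W=1 U=1 S=0
  [1] read 0x37 idx=21: raw=0x3B007 flags P=1 W=1 U=1 S=0
  [2] read 0x3B idx=23: raw=0x3D007 flags P=1 W=1 U=1 S=0
  → PA=0x3DD8D  (3 entries read)
#5 VA=0x580000E45 (r,kernel):
  [0] read 0x1B idx=22: raw=0x8004 flags P=0 W=0 U=1 S=0
  ⇒ fault: PAGE_NOT_PRESENT  — 1 lookups

Entries read for #1: 2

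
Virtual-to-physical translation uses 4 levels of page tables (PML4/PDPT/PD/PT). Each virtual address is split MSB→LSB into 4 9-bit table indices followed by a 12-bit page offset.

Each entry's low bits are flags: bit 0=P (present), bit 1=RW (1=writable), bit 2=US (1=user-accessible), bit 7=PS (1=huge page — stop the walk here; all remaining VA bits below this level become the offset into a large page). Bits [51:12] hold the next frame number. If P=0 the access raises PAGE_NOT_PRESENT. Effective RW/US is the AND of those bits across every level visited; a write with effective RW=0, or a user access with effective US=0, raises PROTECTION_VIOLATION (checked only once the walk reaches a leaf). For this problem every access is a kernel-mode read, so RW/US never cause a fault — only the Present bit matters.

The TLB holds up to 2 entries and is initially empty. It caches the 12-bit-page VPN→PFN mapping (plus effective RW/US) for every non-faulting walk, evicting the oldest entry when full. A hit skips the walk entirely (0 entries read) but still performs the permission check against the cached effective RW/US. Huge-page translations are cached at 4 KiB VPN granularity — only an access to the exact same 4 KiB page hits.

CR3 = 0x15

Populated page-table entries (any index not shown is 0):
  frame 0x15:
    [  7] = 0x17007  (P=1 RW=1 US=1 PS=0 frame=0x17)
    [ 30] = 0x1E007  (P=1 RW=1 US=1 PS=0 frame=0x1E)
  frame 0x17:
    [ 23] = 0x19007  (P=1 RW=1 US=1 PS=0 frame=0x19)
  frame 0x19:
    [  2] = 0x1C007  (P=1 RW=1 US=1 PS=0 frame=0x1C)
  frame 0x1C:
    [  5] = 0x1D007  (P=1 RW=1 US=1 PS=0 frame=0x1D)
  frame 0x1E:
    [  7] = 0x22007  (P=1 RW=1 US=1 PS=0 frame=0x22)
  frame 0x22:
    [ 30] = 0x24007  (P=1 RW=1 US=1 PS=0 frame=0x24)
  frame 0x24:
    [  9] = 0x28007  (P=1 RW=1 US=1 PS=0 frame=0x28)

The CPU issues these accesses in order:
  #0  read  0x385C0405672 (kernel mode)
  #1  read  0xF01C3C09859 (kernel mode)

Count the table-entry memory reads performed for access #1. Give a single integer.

Trace:
#0 VA=0x385C0405672 (r,kernel):
  L0 @0x15[7] → 0x17007  P=1,RW=1,US=1,PS=0
  L1 @0x17[23] → 0x19007  P=1,RW=1,US=1,PS=0
  L2 @0x19[2] → 0x1C007  P=1,RW=1,US=1,PS=0
  L3 @0x1C[5] → 0x1D007  P=1,RW=1,US=1,PS=0
  ⇒ phys 0x1D672  [4 reads]
#1 VA=0xF01C3C09859 (r,kernel):
  L0 @0x15[30] → 0x1E007  P=1,RW=1,US=1,PS=0
  L1 @0x1E[7] → 0x22007  P=1,RW=1,US=1,PS=0
  L2 @0x22[30] → 0x24007  P=1,RW=1,US=1,PS=0
  L3 @0x24[9] → 0x28007  P=1,RW=1,US=1,PS=0
  ⇒ phys 0x28859  [4 reads]

Entries read for #1: 4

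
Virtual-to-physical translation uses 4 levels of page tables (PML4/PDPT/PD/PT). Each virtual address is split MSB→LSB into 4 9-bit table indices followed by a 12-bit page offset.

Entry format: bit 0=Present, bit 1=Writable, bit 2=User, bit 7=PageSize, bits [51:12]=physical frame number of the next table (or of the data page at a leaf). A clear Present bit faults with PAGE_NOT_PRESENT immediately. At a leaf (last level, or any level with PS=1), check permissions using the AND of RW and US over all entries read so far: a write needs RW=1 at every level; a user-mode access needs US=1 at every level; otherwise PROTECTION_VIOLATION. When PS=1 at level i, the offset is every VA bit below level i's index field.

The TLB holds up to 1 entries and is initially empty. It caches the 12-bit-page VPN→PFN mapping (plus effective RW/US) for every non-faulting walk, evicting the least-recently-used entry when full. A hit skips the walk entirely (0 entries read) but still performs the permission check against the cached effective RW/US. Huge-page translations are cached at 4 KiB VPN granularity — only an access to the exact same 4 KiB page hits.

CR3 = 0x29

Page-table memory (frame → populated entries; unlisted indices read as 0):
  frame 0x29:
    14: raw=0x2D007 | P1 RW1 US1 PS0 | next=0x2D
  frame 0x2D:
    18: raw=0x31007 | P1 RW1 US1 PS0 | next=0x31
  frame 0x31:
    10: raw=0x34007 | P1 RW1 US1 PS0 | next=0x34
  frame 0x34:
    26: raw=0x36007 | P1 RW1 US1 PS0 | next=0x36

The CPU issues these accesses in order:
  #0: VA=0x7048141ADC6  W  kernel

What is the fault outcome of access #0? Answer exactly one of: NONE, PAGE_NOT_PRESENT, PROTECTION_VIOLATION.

Per-access translation:
#0 VA=0x7048141ADC6 (w,kernel):
  [0] read 0x29 idx=14: raw=0x2D007 flags P=1 W=1 U=1 S=0
  [1] read 0x2D idx=18: raw=0x31007 flags P=1 W=1 U=1 S=0
  [2] read 0x31 idx=10: raw=0x34007 flags P=1 W=1 U=1 S=0
  [3] read 0x34 idx=26: raw=0x36007 flags P=1 W=1 U=1 S=0
  → PA=0x36DC6  (4 entries read)

Access #0 fault: NONE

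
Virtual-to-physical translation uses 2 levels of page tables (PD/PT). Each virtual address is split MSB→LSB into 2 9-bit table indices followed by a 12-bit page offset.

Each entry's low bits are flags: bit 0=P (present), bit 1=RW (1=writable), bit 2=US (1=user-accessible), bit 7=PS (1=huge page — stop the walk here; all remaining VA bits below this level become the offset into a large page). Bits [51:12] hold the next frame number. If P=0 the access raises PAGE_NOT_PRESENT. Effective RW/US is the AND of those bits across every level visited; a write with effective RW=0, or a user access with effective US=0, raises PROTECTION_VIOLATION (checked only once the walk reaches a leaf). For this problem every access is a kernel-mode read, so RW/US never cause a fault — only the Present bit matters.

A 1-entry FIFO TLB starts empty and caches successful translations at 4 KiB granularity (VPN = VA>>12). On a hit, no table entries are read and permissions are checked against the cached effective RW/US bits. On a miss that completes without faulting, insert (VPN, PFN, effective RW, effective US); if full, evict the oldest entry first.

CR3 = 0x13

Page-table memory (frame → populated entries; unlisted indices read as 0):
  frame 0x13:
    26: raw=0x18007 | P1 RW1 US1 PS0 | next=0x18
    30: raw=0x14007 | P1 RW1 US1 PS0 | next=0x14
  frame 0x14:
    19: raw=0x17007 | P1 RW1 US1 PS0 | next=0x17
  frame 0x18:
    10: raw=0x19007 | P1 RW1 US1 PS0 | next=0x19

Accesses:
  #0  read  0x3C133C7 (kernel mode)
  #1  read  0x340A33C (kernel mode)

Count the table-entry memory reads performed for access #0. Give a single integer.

Trace:
#0 VA=0x3C133C7 (r,kernel):
  [0] read 0x13 idx=30: raw=0x14007 flags P=1 W=1 U=1 S=0
  [1] read 0x14 idx=19: raw=0x17007 flags P=1 W=1 U=1 S=0
  → PA=0x173C7  (2 entries read)
#1 VA=0x340A33C (r,kernel):
  [0] read 0x13 idx=26: raw=0x18007 flags P=1 W=1 U=1 S=0
  [1] read 0x18 idx=10: raw=0x19007 flags P=1 W=1 U=1 S=0
  → PA=0x1933C  (2 entries read)

Entries read for #0: 2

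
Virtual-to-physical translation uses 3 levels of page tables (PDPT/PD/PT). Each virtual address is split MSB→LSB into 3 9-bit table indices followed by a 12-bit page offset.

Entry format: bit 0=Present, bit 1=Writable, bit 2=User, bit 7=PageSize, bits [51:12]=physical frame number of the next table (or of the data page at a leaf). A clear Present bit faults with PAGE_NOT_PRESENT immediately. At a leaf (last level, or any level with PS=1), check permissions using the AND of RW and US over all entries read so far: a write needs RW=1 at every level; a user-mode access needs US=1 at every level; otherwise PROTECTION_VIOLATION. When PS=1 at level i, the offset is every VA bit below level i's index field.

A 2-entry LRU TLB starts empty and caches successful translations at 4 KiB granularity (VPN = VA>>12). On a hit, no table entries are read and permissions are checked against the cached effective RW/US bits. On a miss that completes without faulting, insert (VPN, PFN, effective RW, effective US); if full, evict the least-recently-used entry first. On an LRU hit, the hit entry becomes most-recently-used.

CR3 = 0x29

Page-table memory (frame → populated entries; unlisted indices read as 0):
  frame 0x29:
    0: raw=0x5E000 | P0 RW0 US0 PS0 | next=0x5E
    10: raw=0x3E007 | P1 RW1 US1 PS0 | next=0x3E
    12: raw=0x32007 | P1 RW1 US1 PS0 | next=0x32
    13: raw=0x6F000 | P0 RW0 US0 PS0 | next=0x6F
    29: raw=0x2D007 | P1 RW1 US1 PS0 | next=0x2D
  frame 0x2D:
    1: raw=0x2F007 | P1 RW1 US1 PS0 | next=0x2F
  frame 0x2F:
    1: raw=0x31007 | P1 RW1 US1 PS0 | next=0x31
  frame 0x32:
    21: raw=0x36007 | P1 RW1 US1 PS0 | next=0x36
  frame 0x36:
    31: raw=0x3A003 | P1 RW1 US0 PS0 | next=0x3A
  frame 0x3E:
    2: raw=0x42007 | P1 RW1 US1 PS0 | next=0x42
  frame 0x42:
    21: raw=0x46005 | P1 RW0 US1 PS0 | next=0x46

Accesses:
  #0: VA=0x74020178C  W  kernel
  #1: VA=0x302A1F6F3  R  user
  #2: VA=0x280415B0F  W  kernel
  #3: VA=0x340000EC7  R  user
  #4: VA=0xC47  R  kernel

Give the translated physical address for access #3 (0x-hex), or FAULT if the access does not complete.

Trace:
#0 VA=0x74020178C (w,kernel):
  L0: frame=0x29 idx=29 entry=0x2D007 [P=1 RW=1 US=1 PS=0]
  L1: frame=0x2D idx=1 entry=0x2F007 [P=1 RW=1 US=1 PS=0]
  L2: frame=0x2F idx=1 entry=0x31007 [P=1 RW=1 US=1 PS=0]
  ✓ 0x3178C  — 3 lookups
#1 VA=0x302A1F6F3 (r,user):
  L0: frame=0x29 idx=12 entry=0x32007 [P=1 RW=1 US=1 PS=0]
  L1: frame=0x32 idx=21 entry=0x36007 [P=1 RW=1 US=1 PS=0]
  L2: frame=0x36 idx=31 entry=0x3A003 [P=1 RW=1 US=0 PS=0]
  ✗ PROTECTION_VIOLATION  [3 reads]
#2 VA=0x280415B0F (w,kernel):
  L0: frame=0x29 idx=10 entry=0x3E007 [P=1 RW=1 US=1 PS=0]
  L1: frame=0x3E idx=2 entry=0x42007 [P=1 RW=1 US=1 PS=0]
  L2: frame=0x42 idx=21 entry=0x46005 [P=1 RW=0 US=1 PS=0]
  ✗ PROTECTION_VIOLATION  [3 reads]
#3 VA=0x340000EC7 (r,user):
  L0: frame=0x29 idx=13 entry=0x6F000 [P=0 RW=0 US=0 PS=0]
  ✗ PAGE_NOT_PRESENT  [1 reads]
#4 VA=0xC47 (r,kernel):
  L0: frame=0x29 idx=0 entry=0x5E000 [P=0 RW=0 US=0 PS=0]
  ✗ PAGE_NOT_PRESENT  [1 reads]

Access #3 PA: FAULT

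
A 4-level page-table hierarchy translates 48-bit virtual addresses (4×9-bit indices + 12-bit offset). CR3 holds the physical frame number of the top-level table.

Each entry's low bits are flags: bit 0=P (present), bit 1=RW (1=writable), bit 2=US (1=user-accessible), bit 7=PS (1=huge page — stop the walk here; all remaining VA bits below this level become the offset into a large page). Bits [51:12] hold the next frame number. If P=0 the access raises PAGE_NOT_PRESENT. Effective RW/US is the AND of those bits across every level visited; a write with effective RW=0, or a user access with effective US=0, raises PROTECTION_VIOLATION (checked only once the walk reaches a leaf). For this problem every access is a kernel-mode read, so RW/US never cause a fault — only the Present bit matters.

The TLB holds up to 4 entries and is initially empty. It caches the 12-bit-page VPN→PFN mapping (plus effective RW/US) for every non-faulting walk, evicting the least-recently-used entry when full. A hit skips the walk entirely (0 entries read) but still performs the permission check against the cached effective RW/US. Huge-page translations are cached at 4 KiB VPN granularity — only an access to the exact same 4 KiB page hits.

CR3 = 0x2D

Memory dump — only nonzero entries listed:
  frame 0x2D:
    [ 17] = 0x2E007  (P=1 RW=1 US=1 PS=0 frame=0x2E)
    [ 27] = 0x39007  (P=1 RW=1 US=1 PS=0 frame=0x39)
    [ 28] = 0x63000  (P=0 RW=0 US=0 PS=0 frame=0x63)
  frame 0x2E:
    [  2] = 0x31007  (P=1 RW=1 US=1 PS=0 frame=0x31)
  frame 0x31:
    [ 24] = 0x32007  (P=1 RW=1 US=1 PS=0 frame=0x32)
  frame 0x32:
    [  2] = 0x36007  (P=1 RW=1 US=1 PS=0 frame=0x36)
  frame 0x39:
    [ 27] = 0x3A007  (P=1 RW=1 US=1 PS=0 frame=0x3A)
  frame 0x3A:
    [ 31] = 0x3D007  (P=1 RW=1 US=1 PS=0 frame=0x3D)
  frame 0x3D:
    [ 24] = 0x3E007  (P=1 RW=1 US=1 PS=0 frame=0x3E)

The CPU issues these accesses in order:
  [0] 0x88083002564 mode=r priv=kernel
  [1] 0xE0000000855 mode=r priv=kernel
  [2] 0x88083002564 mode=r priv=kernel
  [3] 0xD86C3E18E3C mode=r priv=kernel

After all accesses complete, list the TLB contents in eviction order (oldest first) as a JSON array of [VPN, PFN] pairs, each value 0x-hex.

Per-access translation:
#0 VA=0x88083002564 (r,kernel):
  L0: frame=0x2D idx=17 entry=0x2E007 [P=1 RW=1 US=1 PS=0]
  L1: frame=0x2E idx=2 entry=0x31007 [P=1 RW=1 US=1 PS=0]
  L2: frame=0x31 idx=24 entry=0x32007 [P=1 RW=1 US=1 PS=0]
  L3: frame=0x32 idx=2 entry=0x36007 [P=1 RW=1 US=1 PS=0]
  → PA=0x36564  (4 entries read)
#1 VA=0xE0000000855 (r,kernel):
  L0: frame=0x2D idx=28 entry=0x63000 [P=0 RW=0 US=0 PS=0]
  ⇒ fault: PAGE_NOT_PRESENT  — 1 lookups
#2 VA=0x88083002564 (r,kernel):
  TLB hit vpn=0x88083002 → PA=0x36564
#3 VA=0xD86C3E18E3C (r,kernel):
  L0: frame=0x2D idx=27 entry=0x39007 [P=1 RW=1 US=1 PS=0]
  L1: frame=0x39 idx=27 entry=0x3A007 [P=1 RW=1 US=1 PS=0]
  L2: frame=0x3A idx=31 entry=0x3D007 [P=1 RW=1 US=1 PS=0]
  L3: frame=0x3D idx=24 entry=0x3E007 [P=1 RW=1 US=1 PS=0]
  → PA=0x3EE3C  (4 entries read)

TLB: [["0x88083002", "0x36"], ["0xD86C3E18", "0x3E"]]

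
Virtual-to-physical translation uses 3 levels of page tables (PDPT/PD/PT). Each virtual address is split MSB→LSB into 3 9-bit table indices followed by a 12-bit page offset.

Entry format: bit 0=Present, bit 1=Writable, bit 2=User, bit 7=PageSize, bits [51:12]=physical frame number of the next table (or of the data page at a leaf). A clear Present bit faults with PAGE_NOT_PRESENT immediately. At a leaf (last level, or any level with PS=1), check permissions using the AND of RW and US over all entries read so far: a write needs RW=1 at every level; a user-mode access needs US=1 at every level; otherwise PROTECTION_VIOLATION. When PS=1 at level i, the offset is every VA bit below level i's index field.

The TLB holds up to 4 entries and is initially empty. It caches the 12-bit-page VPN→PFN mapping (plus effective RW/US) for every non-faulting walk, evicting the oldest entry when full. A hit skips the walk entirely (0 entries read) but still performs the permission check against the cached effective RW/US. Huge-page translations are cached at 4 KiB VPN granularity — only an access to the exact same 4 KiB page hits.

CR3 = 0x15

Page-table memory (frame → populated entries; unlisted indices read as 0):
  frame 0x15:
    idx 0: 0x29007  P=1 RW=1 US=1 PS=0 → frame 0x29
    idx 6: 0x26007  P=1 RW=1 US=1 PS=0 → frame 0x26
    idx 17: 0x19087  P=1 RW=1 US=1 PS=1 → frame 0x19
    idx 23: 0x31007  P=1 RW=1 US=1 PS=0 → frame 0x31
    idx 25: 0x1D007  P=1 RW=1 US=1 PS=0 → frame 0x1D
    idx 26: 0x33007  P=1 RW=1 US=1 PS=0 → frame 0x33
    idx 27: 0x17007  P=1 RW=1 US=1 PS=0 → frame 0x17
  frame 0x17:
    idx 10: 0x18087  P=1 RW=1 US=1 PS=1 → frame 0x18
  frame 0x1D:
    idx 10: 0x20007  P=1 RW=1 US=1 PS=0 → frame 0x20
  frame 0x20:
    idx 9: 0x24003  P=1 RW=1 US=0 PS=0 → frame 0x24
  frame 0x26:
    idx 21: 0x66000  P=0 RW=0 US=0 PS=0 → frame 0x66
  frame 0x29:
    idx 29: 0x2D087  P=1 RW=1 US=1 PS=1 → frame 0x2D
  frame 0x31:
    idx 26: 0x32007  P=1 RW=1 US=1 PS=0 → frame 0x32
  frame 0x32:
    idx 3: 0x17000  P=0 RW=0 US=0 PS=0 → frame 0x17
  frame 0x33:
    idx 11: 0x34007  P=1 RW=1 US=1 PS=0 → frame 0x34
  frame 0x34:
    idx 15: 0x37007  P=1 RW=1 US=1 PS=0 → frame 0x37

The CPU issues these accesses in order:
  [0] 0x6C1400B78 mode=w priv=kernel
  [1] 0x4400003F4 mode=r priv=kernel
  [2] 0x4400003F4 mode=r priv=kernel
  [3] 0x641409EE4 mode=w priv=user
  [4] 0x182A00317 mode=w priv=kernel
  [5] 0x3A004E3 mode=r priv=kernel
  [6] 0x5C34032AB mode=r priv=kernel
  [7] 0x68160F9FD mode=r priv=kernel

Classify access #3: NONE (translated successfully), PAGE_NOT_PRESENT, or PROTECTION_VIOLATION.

Per-access translation:
#0 VA=0x6C1400B78 (w,kernel):
  L0: frame=0x15 idx=27 entry=0x17007 [P=1 RW=1 US=1 PS=0]
  L1: frame=0x17 idx=10 entry=0x18087 [P=1 RW=1 US=1 PS=1]
  → PA=0x18B78 (huge @L1)  (2 entries read)
#1 VA=0x4400003F4 (r,kernel):
  L0: frame=0x15 idx=17 entry=0x19087 [P=1 RW=1 US=1 PS=1]
  → PA=0x193F4 (huge @L0)  (1 entries read)
#2 VA=0x4400003F4 (r,kernel):
  TLB hit vpn=0x440000 → PA=0x193F4
#3 VA=0x641409EE4 (w,user):
  L0: frame=0x15 idx=25 entry=0x1D007 [P=1 RW=1 US=1 PS=0]
  L1: frame=0x1D idx=10 entry=0x20007 [P=1 RW=1 US=1 PS=0]
  L2: frame=0x20 idx=9 entry=0x24003 [P=1 RW=1 US=0 PS=0]
  → PROTECTION_VIOLATION  (3 entries read)
#4 VA=0x182A00317 (w,kernel):
  L0: frame=0x15 idx=6 entry=0x26007 [P=1 RW=1 US=1 PS=0]
  L1: frame=0x26 idx=21 entry=0x66000 [P=0 RW=0 US=0 PS=0]
  → PAGE_NOT_PRESENT  (2 entries read)
#5 VA=0x3A004E3 (r,kernel):
  L0: frame=0x15 idx=0 entry=0x29007 [P=1 RW=1 US=1 PS=0]
  L1: frame=0x29 idx=29 entry=0x2D087 [P=1 RW=1 US=1 PS=1]
  → PA=0x2D4E3 (huge @L1)  (2 entries read)
#6 VA=0x5C34032AB (r,kernel):
  L0: frame=0x15 idx=23 entry=0x31007 [P=1 RW=1 US=1 PS=0]
  L1: frame=0x31 idx=26 entry=0x32007 [P=1 RW=1 US=1 PS=0]
  L2: frame=0x32 idx=3 entry=0x17000 [P=0 RW=0 US=0 PS=0]
  → PAGE_NOT_PRESENT  (3 entries read)
#7 VA=0x68160F9FD (r,kernel):
  L0: frame=0x15 idx=26 entry=0x33007 [P=1 RW=1 US=1 PS=0]
  L1: frame=0x33 idx=11 entry=0x34007 [P=1 RW=1 US=1 PS=0]
  L2: frame=0x34 idx=15 entry=0x37007 [P=1 RW=1 US=1 PS=0]
  → PA=0x379FD  (3 entries read)

Access #3 fault: PROTECTION_VIOLATION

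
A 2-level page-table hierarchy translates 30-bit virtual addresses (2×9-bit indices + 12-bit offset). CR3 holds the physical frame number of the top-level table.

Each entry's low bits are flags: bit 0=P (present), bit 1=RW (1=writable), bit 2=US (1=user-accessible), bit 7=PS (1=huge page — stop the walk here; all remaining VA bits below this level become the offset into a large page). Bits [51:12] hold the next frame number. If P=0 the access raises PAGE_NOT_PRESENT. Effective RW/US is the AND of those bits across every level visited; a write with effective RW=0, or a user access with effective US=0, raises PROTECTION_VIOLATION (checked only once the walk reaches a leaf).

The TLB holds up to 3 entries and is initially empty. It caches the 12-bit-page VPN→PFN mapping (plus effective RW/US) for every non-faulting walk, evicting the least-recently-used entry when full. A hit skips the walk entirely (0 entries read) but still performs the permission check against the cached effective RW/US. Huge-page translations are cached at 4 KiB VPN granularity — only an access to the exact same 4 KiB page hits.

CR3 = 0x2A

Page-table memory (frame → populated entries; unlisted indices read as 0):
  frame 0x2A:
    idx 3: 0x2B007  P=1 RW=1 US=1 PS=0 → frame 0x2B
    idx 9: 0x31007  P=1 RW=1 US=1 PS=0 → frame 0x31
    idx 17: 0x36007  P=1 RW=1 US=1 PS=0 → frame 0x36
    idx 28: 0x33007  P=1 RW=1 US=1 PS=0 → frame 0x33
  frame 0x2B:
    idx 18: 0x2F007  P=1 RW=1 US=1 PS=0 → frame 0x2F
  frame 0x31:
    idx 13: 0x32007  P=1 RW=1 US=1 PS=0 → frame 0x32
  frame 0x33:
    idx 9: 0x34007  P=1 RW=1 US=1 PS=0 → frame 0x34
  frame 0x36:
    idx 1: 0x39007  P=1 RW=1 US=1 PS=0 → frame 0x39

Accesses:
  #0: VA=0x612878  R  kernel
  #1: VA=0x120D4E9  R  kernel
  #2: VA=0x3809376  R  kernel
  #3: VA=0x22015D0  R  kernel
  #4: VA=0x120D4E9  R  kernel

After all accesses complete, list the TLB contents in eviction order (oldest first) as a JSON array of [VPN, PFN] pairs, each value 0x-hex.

Per-access translation:
#0 VA=0x612878 (r,kernel):
  L0: frame=0x2A idx=3 entry=0x2B007 [P=1 RW=1 US=1 PS=0]
  L1: frame=0x2B idx=18 entry=0x2F007 [P=1 RW=1 US=1 PS=0]
  ⇒ phys 0x2F878  [2 reads]
#1 VA=0x120D4E9 (r,kernel):
  L0: frame=0x2A idx=9 entry=0x31007 [P=1 RW=1 US=1 PS=0]
  L1: frame=0x31 idx=13 entry=0x32007 [P=1 RW=1 US=1 PS=0]
  ⇒ phys 0x324E9  [2 reads]
#2 VA=0x3809376 (r,kernel):
  L0: frame=0x2A idx=28 entry=0x33007 [P=1 RW=1 US=1 PS=0]
  L1: frame=0x33 idx=9 entry=0x34007 [P=1 RW=1 US=1 PS=0]
  ⇒ phys 0x34376  [2 reads]
#3 VA=0x22015D0 (r,kernel):
  L0: frame=0x2A idx=17 entry=0x36007 [P=1 RW=1 US=1 PS=0]
  L1: frame=0x36 idx=1 entry=0x39007 [P=1 RW=1 US=1 PS=0]
  ⇒ phys 0x395D0  [2 reads]
#4 VA=0x120D4E9 (r,kernel):
  TLB hit vpn=0x120D → PA=0x324E9

TLB: [["0x3809", "0x34"], ["0x2201", "0x39"], ["0x120D", "0x32"]]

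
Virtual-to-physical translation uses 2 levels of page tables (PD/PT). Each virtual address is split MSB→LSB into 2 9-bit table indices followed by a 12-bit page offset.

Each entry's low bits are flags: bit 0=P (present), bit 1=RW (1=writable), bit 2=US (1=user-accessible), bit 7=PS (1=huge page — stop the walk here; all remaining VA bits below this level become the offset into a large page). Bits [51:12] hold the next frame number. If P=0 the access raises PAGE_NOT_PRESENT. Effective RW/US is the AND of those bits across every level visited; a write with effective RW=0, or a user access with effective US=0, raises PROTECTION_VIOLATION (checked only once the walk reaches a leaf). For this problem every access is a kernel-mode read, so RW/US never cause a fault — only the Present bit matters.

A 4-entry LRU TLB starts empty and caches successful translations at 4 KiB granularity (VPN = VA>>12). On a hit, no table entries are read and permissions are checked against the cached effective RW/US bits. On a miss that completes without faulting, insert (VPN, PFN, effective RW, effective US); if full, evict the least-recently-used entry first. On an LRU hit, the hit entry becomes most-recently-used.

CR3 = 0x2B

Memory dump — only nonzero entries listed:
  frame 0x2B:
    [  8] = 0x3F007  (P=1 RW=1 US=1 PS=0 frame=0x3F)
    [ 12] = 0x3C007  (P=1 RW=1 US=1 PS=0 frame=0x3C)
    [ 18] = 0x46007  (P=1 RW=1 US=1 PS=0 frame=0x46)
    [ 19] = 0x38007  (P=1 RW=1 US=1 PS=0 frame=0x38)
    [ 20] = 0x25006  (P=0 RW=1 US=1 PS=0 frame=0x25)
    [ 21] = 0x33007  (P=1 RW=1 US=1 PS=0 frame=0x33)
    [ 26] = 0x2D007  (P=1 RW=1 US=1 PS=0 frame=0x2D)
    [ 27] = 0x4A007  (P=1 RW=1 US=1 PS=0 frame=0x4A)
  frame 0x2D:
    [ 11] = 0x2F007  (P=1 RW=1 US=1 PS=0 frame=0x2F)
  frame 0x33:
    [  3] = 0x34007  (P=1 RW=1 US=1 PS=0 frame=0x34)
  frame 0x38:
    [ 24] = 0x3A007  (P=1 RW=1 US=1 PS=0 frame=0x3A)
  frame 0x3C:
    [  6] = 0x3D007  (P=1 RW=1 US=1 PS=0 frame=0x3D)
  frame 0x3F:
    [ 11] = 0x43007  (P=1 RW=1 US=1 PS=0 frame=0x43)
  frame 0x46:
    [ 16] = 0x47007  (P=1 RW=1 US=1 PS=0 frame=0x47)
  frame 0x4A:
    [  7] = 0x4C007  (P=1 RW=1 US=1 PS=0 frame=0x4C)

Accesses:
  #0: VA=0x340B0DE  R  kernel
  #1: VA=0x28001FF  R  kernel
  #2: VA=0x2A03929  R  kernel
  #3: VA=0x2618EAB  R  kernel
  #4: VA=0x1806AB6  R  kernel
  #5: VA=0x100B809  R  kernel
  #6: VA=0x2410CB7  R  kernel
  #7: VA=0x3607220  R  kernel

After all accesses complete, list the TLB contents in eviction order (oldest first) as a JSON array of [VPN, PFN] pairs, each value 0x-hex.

Walk each access:
#0 VA=0x340B0DE (r,kernel):
  L0: frame=0x2B idx=26 entry=0x2D007 [P=1 RW=1 US=1 PS=0]
  L1: frame=0x2D idx=11 entry=0x2F007 [P=1 RW=1 US=1 PS=0]
  → PA=0x2F0DE  (2 entries read)
#1 VA=0x28001FF (r,kernel):
  L0: frame=0x2B idx=20 entry=0x25006 [P=0 RW=1 US=1 PS=0]
  ⇒ fault: PAGE_NOT_PRESENT  — 1 lookups
#2 VA=0x2A03929 (r,kernel):
  L0: frame=0x2B idx=21 entry=0x33007 [P=1 RW=1 US=1 PS=0]
  L1: frame=0x33 idx=3 entry=0x34007 [P=1 RW=1 US=1 PS=0]
  → PA=0x34929  (2 entries read)
#3 VA=0x2618EAB (r,kernel):
  L0: frame=0x2B idx=19 entry=0x38007 [P=1 RW=1 US=1 PS=0]
  L1: frame=0x38 idx=24 entry=0x3A007 [P=1 RW=1 US=1 PS=0]
  → PA=0x3AEAB  (2 entries read)
#4 VA=0x1806AB6 (r,kernel):
  L0: frame=0x2B idx=12 entry=0x3C007 [P=1 RW=1 US=1 PS=0]
  L1: frame=0x3C idx=6 entry=0x3D007 [P=1 RW=1 US=1 PS=0]
  → PA=0x3DAB6  (2 entries read)
#5 VA=0x100B809 (r,kernel):
  L0: frame=0x2B idx=8 entry=0x3F007 [P=1 RW=1 US=1 PS=0]
  L1: frame=0x3F idx=11 entry=0x43007 [P=1 RW=1 US=1 PS=0]
  → PA=0x43809  (2 entries read)
#6 VA=0x2410CB7 (r,kernel):
  L0: frame=0x2B idx=18 entry=0x46007 [P=1 RW=1 US=1 PS=0]
  L1: frame=0x46 idx=16 entry=0x47007 [P=1 RW=1 US=1 PS=0]
  → PA=0x47CB7  (2 entries read)
#7 VA=0x3607220 (r,kernel):
  L0: frame=0x2B idx=27 entry=0x4A007 [P=1 RW=1 US=1 PS=0]
  L1: frame=0x4A idx=7 entry=0x4C007 [P=1 RW=1 US=1 PS=0]
  → PA=0x4C220  (2 entries read)

TLB: [["0x1806", "0x3D"], ["0x100B", "0x43"], ["0x2410", "0x47"], ["0x3607", "0x4C"]]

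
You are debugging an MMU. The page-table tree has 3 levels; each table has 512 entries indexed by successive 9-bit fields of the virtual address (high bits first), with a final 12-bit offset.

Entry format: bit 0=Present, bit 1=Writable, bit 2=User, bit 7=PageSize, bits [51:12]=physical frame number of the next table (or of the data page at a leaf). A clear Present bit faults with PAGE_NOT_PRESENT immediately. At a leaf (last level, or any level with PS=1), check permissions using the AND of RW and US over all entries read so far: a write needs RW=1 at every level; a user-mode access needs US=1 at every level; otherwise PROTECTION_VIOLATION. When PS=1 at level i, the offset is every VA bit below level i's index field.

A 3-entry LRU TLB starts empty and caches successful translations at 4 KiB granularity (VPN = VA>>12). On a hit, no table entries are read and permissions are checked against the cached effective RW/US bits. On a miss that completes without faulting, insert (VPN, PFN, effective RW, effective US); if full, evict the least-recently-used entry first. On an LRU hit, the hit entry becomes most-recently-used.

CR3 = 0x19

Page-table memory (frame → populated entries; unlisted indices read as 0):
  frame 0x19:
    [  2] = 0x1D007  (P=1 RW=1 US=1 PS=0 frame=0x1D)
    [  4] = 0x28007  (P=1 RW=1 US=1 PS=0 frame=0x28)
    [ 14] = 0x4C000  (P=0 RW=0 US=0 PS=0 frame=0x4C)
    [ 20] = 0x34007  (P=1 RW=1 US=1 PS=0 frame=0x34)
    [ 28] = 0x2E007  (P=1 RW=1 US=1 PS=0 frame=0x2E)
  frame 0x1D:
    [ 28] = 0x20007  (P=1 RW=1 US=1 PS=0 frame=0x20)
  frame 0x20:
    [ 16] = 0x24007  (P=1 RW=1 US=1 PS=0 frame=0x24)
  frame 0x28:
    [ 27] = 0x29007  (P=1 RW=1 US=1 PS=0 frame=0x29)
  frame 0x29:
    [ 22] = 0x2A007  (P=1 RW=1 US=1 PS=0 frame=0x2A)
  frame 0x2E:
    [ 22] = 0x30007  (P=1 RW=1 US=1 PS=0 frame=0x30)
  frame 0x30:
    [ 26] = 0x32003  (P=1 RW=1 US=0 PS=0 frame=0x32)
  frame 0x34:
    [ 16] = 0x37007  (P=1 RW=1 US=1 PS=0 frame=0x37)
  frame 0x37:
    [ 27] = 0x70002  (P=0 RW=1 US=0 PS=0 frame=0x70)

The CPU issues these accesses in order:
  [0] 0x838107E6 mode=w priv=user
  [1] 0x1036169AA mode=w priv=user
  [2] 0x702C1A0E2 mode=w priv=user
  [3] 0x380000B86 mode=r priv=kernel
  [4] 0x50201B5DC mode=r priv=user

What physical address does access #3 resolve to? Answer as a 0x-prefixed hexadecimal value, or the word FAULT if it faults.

Walk each access:
#0 VA=0x838107E6 (w,user):
  L0 @0x19[2] → 0x1D007  P=1,RW=1,US=1,PS=0
  L1 @0x1D[28] → 0x20007  P=1,RW=1,US=1,PS=0
  L2 @0x20[16] → 0x24007  P=1,RW=1,US=1,PS=0
  ⇒ phys 0x247E6  [3 reads]
#1 VA=0x1036169AA (w,user):
  L0 @0x19[4] → 0x28007  P=1,RW=1,US=1,PS=0
  L1 @0x28[27] → 0x29007  P=1,RW=1,US=1,PS=0
  L2 @0x29[22] → 0x2A007  P=1,RW=1,US=1,PS=0
  ⇒ phys 0x2A9AA  [3 reads]
#2 VA=0x702C1A0E2 (w,user):
  L0 @0x19[28] → 0x2E007  P=1,RW=1,US=1,PS=0
  L1 @0x2E[22] → 0x30007  P=1,RW=1,US=1,PS=0
  L2 @0x30[26] → 0x32003  P=1,RW=1,US=0,PS=0
  ✗ PROTECTION_VIOLATION  [3 reads]
#3 VA=0x380000B86 (r,kernel):
  L0 @0x19[14] → 0x4C000  P=0,RW=0,US=0,PS=0
  ✗ PAGE_NOT_PRESENT  [1 reads]
#4 VA=0x50201B5DC (r,user):
  L0 @0x19[20] → 0x34007  P=1,RW=1,US=1,PS=0
  L1 @0x34[16] → 0x37007  P=1,RW=1,US=1,PS=0
  L2 @0x37[27] → 0x70002  P=0,RW=1,US=0,PS=0
  ✗ PAGE_NOT_PRESENT  [3 reads]

Access #3 PA: FAULT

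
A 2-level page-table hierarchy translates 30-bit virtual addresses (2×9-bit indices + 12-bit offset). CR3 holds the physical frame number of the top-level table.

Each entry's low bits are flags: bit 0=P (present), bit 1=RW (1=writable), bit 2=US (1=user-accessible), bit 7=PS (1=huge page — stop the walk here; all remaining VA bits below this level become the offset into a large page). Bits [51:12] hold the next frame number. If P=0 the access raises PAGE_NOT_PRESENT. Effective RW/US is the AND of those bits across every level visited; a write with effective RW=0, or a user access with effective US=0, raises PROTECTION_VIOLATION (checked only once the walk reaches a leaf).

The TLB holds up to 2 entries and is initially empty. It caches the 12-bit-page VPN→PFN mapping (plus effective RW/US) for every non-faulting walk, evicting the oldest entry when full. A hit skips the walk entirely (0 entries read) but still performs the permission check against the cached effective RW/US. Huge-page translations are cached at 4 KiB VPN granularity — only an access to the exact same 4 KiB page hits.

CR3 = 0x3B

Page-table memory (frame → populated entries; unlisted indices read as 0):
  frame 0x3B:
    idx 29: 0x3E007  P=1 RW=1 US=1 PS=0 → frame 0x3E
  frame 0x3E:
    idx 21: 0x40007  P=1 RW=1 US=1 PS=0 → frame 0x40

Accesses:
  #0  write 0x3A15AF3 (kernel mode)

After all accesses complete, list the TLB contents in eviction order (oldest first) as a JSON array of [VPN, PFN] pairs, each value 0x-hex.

Trace:
#0 VA=0x3A15AF3 (w,kernel):
  L0 @0x3B[29] → 0x3E007  P=1,RW=1,US=1,PS=0
  L1 @0x3E[21] → 0x40007  P=1,RW=1,US=1,PS=0
  ⇒ phys 0x40AF3  [2 reads]

TLB: [["0x3A15", "0x40"]]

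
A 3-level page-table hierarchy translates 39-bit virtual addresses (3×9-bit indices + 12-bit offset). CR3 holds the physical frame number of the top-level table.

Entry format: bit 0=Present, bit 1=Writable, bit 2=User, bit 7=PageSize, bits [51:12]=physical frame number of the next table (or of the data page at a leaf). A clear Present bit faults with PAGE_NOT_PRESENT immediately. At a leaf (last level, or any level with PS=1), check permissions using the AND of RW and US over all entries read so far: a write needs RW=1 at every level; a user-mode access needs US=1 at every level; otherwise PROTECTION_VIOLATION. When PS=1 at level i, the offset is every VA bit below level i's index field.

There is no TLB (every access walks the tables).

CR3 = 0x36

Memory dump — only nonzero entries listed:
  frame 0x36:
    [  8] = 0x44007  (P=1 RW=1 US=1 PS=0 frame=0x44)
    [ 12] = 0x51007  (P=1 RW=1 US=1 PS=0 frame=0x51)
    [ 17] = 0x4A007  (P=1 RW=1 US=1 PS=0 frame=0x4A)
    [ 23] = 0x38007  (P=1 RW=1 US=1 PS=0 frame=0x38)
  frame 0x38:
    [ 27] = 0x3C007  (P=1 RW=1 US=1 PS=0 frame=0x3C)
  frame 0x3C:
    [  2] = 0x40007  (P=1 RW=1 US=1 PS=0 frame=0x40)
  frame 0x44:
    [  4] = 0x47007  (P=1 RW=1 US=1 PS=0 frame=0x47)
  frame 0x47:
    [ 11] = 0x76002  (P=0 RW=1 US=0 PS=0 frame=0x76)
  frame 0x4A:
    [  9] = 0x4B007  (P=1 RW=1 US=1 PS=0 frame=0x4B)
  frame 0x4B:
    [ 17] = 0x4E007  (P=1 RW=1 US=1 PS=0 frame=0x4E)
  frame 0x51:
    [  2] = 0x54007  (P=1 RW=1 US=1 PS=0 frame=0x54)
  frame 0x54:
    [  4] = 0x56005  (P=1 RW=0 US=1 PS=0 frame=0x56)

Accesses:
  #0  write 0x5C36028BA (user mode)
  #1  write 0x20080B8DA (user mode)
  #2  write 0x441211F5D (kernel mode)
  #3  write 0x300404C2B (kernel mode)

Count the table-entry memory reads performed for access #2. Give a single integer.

Per-access translation:
#0 VA=0x5C36028BA (w,user):
  L0 @0x36[23] → 0x38007  P=1,RW=1,US=1,PS=0
  L1 @0x38[27] → 0x3C007  P=1,RW=1,US=1,PS=0
  L2 @0x3C[2] → 0x40007  P=1,RW=1,US=1,PS=0
  ✓ 0x408BA  — 3 lookups
#1 VA=0x20080B8DA (w,user):
  L0 @0x36[8] → 0x44007  P=1,RW=1,US=1,PS=0
  L1 @0x44[4] → 0x47007  P=1,RW=1,US=1,PS=0
  L2 @0x47[11] → 0x76002  P=0,RW=1,US=0,PS=0
  ✗ PAGE_NOT_PRESENT  [3 reads]
#2 VA=0x441211F5D (w,kernel):
  L0 @0x36[17] → 0x4A007  P=1,RW=1,US=1,PS=0
  L1 @0x4A[9] → 0x4B007  P=1,RW=1,US=1,PS=0
  L2 @0x4B[17] → 0x4E007  P=1,RW=1,US=1,PS=0
  ✓ 0x4EF5D  — 3 lookups
#3 VA=0x300404C2B (w,kernel):
  L0 @0x36[12] → 0x51007  P=1,RW=1,US=1,PS=0
  L1 @0x51[2] → 0x54007  P=1,RW=1,US=1,PS=0
  L2 @0x54[4] → 0x56005  P=1,RW=0,US=1,PS=0
  ✗ PROTECTION_VIOLATION  [3 reads]

Entries read for #2: 3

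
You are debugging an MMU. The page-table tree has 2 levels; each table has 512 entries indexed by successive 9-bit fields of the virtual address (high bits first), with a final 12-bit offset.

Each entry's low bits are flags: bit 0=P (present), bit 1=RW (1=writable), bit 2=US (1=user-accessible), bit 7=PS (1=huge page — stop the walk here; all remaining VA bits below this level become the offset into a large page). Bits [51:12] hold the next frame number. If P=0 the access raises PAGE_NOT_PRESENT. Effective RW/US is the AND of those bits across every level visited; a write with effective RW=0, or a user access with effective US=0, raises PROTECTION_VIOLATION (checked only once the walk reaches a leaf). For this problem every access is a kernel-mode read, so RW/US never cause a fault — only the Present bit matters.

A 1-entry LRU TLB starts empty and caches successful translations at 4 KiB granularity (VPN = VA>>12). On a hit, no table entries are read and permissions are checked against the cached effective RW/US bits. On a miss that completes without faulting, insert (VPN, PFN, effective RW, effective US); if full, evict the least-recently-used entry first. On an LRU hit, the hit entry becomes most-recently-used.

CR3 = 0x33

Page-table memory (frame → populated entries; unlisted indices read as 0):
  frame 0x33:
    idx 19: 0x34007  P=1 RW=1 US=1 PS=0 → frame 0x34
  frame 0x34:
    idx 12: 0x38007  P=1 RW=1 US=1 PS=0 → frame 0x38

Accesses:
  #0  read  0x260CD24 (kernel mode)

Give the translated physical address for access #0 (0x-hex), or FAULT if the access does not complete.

Trace:
#0 VA=0x260CD24 (r,kernel):
  L0 @0x33[19] → 0x34007  P=1,RW=1,US=1,PS=0
  L1 @0x34[12] → 0x38007  P=1,RW=1,US=1,PS=0
  ✓ 0x38D24  — 2 lookups

Access #0 PA: 0x38D24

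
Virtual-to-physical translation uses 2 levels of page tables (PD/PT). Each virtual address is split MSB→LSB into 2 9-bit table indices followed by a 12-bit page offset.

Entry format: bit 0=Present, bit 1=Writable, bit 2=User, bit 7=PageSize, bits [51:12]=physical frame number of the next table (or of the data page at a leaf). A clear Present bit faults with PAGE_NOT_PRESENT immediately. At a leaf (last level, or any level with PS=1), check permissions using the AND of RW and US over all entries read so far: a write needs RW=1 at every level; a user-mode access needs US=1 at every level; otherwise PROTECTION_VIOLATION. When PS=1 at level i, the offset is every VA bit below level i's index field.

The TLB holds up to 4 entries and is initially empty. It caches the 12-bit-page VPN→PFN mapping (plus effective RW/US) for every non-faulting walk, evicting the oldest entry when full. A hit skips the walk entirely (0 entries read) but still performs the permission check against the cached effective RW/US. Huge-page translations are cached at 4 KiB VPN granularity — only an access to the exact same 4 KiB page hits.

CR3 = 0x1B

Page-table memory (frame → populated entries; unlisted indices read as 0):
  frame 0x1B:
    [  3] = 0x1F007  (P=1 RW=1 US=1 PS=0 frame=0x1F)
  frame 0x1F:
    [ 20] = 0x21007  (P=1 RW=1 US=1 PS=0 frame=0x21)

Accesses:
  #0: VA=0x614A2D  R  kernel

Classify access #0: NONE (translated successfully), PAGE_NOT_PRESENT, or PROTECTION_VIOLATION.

Trace:
#0 VA=0x614A2D (r,kernel):
  L0 @0x1B[3] → 0x1F007  P=1,RW=1,US=1,PS=0
  L1 @0x1F[20] → 0x21007  P=1,RW=1,US=1,PS=0
  ✓ 0x21A2D  — 2 lookups

Access #0 fault: NONE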